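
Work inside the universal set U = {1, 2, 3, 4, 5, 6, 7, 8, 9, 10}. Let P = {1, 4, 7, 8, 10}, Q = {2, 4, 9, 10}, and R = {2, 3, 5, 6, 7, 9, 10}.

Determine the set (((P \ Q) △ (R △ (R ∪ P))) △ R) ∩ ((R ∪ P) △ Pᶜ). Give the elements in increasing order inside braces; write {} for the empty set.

P \ Q = {1, 7, 8}
R ∪ P = {1, 2, 3, 4, 5, 6, 7, 8, 9, 10}
R △ (R ∪ P) = {1, 4, 8}
(P \ Q) △ (R △ (R ∪ P)) = {4, 7}
((P \ Q) △ (R △ (R ∪ P))) △ R = {2, 3, 4, 5, 6, 9, 10}
Pᶜ = {2, 3, 5, 6, 9}
(R ∪ P) △ Pᶜ = {1, 4, 7, 8, 10}
(((P \ Q) △ (R △ (R ∪ P))) △ R) ∩ ((R ∪ P) △ Pᶜ) = {4, 10}

{4, 10}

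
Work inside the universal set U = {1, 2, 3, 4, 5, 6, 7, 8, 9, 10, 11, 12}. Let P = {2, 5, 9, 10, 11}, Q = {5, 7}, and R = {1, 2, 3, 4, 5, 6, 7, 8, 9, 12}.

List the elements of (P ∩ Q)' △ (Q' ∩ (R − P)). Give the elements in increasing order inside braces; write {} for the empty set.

P ∩ Q = {5}
(P ∩ Q)' = {1, 2, 3, 4, 6, 7, 8, 9, 10, 11, 12}
Q' = {1, 2, 3, 4, 6, 8, 9, 10, 11, 12}
R − P = {1, 3, 4, 6, 7, 8, 12}
Q' ∩ (R − P) = {1, 3, 4, 6, 8, 12}
(P ∩ Q)' △ (Q' ∩ (R − P)) = {2, 7, 9, 10, 11}

{2, 7, 9, 10, 11}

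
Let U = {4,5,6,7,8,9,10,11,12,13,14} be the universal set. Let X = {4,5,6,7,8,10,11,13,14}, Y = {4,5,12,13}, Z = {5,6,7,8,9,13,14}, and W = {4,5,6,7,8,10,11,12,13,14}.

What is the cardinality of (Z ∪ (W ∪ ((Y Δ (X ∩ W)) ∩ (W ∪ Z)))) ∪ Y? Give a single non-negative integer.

11

X ∩ W = {4,5,6,7,8,10,11,13,14}
Y Δ (X ∩ W) = {6,7,8,10,11,12,14}
W ∪ Z = {4,5,6,7,8,9,10,11,12,13,14}
(Y Δ (X ∩ W)) ∩ (W ∪ Z) = {6,7,8,10,11,12,14}
W ∪ ((Y Δ (X ∩ W)) ∩ (W ∪ Z)) = {4,5,6,7,8,10,11,12,13,14}
Z ∪ (W ∪ ((Y Δ (X ∩ W)) ∩ (W ∪ Z))) = {4,5,6,7,8,9,10,11,12,13,14}
(Z ∪ (W ∪ ((Y Δ (X ∩ W)) ∩ (W ∪ Z)))) ∪ Y = {4,5,6,7,8,9,10,11,12,13,14}
|(Z ∪ (W ∪ ((Y Δ (X ∩ W)) ∩ (W ∪ Z)))) ∪ Y| = 11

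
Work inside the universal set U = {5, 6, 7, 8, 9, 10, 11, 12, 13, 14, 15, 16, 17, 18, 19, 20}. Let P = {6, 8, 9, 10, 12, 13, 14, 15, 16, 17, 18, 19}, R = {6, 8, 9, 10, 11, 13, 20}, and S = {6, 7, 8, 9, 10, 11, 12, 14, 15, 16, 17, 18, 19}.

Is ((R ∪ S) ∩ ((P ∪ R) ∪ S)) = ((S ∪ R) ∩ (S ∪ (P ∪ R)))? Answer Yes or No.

R ∪ S = {6, 7, 8, 9, 10, 11, 12, 13, 14, 15, 16, 17, 18, 19, 20}
P ∪ R = {6, 8, 9, 10, 11, 12, 13, 14, 15, 16, 17, 18, 19, 20}
(P ∪ R) ∪ S = {6, 7, 8, 9, 10, 11, 12, 13, 14, 15, 16, 17, 18, 19, 20}
(R ∪ S) ∩ ((P ∪ R) ∪ S) = {6, 7, 8, 9, 10, 11, 12, 13, 14, 15, 16, 17, 18, 19, 20}
S ∪ R = {6, 7, 8, 9, 10, 11, 12, 13, 14, 15, 16, 17, 18, 19, 20}
S ∪ (P ∪ R) = {6, 7, 8, 9, 10, 11, 12, 13, 14, 15, 16, 17, 18, 19, 20}
(S ∪ R) ∩ (S ∪ (P ∪ R)) = {6, 7, 8, 9, 10, 11, 12, 13, 14, 15, 16, 17, 18, 19, 20}
Both equal {6, 7, 8, 9, 10, 11, 12, 13, 14, 15, 16, 17, 18, 19, 20}, so (R ∪ S) ∩ ((P ∪ R) ∪ S) = (S ∪ R) ∩ (S ∪ (P ∪ R)).

Yes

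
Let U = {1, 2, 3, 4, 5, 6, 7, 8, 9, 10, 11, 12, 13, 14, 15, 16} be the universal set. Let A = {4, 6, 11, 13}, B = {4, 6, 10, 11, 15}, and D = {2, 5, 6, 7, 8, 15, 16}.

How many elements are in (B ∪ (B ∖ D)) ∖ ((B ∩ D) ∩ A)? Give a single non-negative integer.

B ∖ D = {4, 10, 11}
B ∪ (B ∖ D) = {4, 6, 10, 11, 15}
B ∩ D = {6, 15}
(B ∩ D) ∩ A = {6}
(B ∪ (B ∖ D)) ∖ ((B ∩ D) ∩ A) = {4, 10, 11, 15}
|(B ∪ (B ∖ D)) ∖ ((B ∩ D) ∩ A)| = 4

4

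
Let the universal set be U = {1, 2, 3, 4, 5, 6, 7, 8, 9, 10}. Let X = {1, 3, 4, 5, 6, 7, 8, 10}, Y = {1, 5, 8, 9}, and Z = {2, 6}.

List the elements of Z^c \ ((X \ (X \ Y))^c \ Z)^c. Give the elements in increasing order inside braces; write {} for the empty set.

Z^c = {1, 3, 4, 5, 7, 8, 9, 10}
X \ Y = {3, 4, 6, 7, 10}
X \ (X \ Y) = {1, 5, 8}
(X \ (X \ Y))^c = {2, 3, 4, 6, 7, 9, 10}
(X \ (X \ Y))^c \ Z = {3, 4, 7, 9, 10}
((X \ (X \ Y))^c \ Z)^c = {1, 2, 5, 6, 8}
Z^c \ ((X \ (X \ Y))^c \ Z)^c = {3, 4, 7, 9, 10}

{3, 4, 7, 9, 10}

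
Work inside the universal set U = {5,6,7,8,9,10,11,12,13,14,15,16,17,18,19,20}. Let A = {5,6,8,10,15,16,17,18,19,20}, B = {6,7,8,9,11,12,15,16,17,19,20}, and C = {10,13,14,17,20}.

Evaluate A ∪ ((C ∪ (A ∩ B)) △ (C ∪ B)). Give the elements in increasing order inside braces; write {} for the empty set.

{5,6,7,8,9,10,11,12,15,16,17,18,19,20}

A ∩ B = {6,8,15,16,17,19,20}
C ∪ (A ∩ B) = {6,8,10,13,14,15,16,17,19,20}
C ∪ B = {6,7,8,9,10,11,12,13,14,15,16,17,19,20}
(C ∪ (A ∩ B)) △ (C ∪ B) = {7,9,11,12}
A ∪ ((C ∪ (A ∩ B)) △ (C ∪ B)) = {5,6,7,8,9,10,11,12,15,16,17,18,19,20}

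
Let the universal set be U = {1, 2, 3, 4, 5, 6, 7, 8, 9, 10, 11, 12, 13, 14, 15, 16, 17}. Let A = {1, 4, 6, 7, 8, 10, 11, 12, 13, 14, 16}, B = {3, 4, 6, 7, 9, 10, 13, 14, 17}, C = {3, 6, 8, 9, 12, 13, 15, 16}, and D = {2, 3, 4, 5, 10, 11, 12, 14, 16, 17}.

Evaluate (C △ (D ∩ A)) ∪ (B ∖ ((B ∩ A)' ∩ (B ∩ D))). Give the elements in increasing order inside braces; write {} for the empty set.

{3, 4, 6, 7, 8, 9, 10, 11, 13, 14, 15}

D ∩ A = {4, 10, 11, 12, 14, 16}
C △ (D ∩ A) = {3, 4, 6, 8, 9, 10, 11, 13, 14, 15}
B ∩ A = {4, 6, 7, 10, 13, 14}
(B ∩ A)' = {1, 2, 3, 5, 8, 9, 11, 12, 15, 16, 17}
B ∩ D = {3, 4, 10, 14, 17}
(B ∩ A)' ∩ (B ∩ D) = {3, 17}
B ∖ ((B ∩ A)' ∩ (B ∩ D)) = {4, 6, 7, 9, 10, 13, 14}
(C △ (D ∩ A)) ∪ (B ∖ ((B ∩ A)' ∩ (B ∩ D))) = {3, 4, 6, 7, 8, 9, 10, 11, 13, 14, 15}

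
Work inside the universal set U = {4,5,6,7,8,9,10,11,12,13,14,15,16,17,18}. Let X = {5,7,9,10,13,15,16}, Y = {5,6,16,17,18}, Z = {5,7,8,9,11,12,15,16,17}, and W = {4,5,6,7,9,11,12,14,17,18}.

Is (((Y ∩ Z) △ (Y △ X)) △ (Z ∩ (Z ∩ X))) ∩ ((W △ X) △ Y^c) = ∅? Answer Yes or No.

Y ∩ Z = {5,16,17}
Y △ X = {6,7,9,10,13,15,17,18}
(Y ∩ Z) △ (Y △ X) = {5,6,7,9,10,13,15,16,18}
Z ∩ X = {5,7,9,15,16}
Z ∩ (Z ∩ X) = {5,7,9,15,16}
((Y ∩ Z) △ (Y △ X)) △ (Z ∩ (Z ∩ X)) = {6,10,13,18}
W △ X = {4,6,10,11,12,13,14,15,16,17,18}
Y^c = {4,7,8,9,10,11,12,13,14,15}
(W △ X) △ Y^c = {6,7,8,9,16,17,18}
6 lies in both, so they are not disjoint.

No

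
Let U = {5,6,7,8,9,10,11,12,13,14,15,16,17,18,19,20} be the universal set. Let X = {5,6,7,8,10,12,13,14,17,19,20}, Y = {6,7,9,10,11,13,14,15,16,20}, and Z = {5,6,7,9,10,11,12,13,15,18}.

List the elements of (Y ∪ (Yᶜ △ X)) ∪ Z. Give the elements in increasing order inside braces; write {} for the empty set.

{5,6,7,9,10,11,12,13,14,15,16,18,20}

Yᶜ = {5,8,12,17,18,19}
Yᶜ △ X = {6,7,10,13,14,18,20}
Y ∪ (Yᶜ △ X) = {6,7,9,10,11,13,14,15,16,18,20}
(Y ∪ (Yᶜ △ X)) ∪ Z = {5,6,7,9,10,11,12,13,14,15,16,18,20}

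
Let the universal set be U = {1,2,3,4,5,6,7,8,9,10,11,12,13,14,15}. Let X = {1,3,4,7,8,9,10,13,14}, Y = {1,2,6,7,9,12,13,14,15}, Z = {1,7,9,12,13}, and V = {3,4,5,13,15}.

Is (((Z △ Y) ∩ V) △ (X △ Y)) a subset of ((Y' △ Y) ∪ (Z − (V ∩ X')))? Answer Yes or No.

Yes

Z △ Y = {2,6,14,15}
(Z △ Y) ∩ V = {15}
X △ Y = {2,3,4,6,8,10,12,15}
((Z △ Y) ∩ V) △ (X △ Y) = {2,3,4,6,8,10,12}
Y' = {3,4,5,8,10,11}
Y' △ Y = {1,2,3,4,5,6,7,8,9,10,11,12,13,14,15}
X' = {2,5,6,11,12,15}
V ∩ X' = {5,15}
Z − (V ∩ X') = {1,7,9,12,13}
(Y' △ Y) ∪ (Z − (V ∩ X')) = {1,2,3,4,5,6,7,8,9,10,11,12,13,14,15}
Every element of {2,3,4,6,8,10,12} is in {1,2,3,4,5,6,7,8,9,10,11,12,13,14,15}, so ((Z △ Y) ∩ V) △ (X △ Y) ⊆ (Y' △ Y) ∪ (Z − (V ∩ X')).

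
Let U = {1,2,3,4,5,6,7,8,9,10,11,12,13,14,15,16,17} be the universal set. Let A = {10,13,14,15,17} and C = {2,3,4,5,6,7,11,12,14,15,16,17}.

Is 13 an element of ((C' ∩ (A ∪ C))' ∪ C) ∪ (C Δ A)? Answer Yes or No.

13 ∉ C, so 13 ∈ C'
13 ∈ A and 13 ∉ C, so 13 ∈ A ∪ C
13 ∈ C' and 13 ∈ (A ∪ C), so 13 ∈ C' ∩ (A ∪ C)
13 ∉ (C' ∩ (A ∪ C))' since 13 ∈ (C' ∩ (A ∪ C))
13 ∉ (C' ∩ (A ∪ C))' and 13 ∉ C, so 13 ∉ (C' ∩ (A ∪ C))' ∪ C
13 ∉ C and 13 ∈ A, so 13 ∈ C Δ A
13 ∉ ((C' ∩ (A ∪ C))' ∪ C) and 13 ∈ (C Δ A), so 13 ∈ ((C' ∩ (A ∪ C))' ∪ C) ∪ (C Δ A)

Yes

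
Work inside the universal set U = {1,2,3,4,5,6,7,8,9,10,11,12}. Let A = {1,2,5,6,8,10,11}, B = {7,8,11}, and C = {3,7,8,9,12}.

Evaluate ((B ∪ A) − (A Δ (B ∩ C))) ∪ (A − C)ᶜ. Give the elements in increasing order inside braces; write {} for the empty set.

{3,4,7,8,9,12}

B ∪ A = {1,2,5,6,7,8,10,11}
B ∩ C = {7,8}
A Δ (B ∩ C) = {1,2,5,6,7,10,11}
(B ∪ A) − (A Δ (B ∩ C)) = {8}
A − C = {1,2,5,6,10,11}
(A − C)ᶜ = {3,4,7,8,9,12}
((B ∪ A) − (A Δ (B ∩ C))) ∪ (A − C)ᶜ = {3,4,7,8,9,12}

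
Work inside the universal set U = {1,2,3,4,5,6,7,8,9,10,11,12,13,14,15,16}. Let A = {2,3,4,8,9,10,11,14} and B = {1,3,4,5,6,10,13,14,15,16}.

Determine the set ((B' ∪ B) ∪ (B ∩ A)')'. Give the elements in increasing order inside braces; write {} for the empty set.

B' = {2,7,8,9,11,12}
B' ∪ B = {1,2,3,4,5,6,7,8,9,10,11,12,13,14,15,16}
B ∩ A = {3,4,10,14}
(B ∩ A)' = {1,2,5,6,7,8,9,11,12,13,15,16}
(B' ∪ B) ∪ (B ∩ A)' = {1,2,3,4,5,6,7,8,9,10,11,12,13,14,15,16}
((B' ∪ B) ∪ (B ∩ A)')' = {}

{}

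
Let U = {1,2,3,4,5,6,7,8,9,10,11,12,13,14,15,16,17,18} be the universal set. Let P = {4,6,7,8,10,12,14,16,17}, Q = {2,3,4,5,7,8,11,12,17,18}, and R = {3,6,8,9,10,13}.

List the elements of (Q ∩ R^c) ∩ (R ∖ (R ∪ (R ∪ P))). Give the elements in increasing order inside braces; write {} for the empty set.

{}

R^c = {1,2,4,5,7,11,12,14,15,16,17,18}
Q ∩ R^c = {2,4,5,7,11,12,17,18}
R ∪ P = {3,4,6,7,8,9,10,12,13,14,16,17}
R ∪ (R ∪ P) = {3,4,6,7,8,9,10,12,13,14,16,17}
R ∖ (R ∪ (R ∪ P)) = {}
(Q ∩ R^c) ∩ (R ∖ (R ∪ (R ∪ P))) = {}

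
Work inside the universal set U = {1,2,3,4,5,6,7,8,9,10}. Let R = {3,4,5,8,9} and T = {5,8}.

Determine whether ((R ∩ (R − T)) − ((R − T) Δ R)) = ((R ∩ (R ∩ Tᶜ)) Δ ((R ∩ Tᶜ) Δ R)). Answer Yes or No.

No

R − T = {3,4,9}
R ∩ (R − T) = {3,4,9}
(R − T) Δ R = {5,8}
(R ∩ (R − T)) − ((R − T) Δ R) = {3,4,9}
Tᶜ = {1,2,3,4,6,7,9,10}
R ∩ Tᶜ = {3,4,9}
R ∩ (R ∩ Tᶜ) = {3,4,9}
(R ∩ Tᶜ) Δ R = {5,8}
(R ∩ (R ∩ Tᶜ)) Δ ((R ∩ Tᶜ) Δ R) = {3,4,5,8,9}
5 ∈ (R ∩ (R ∩ Tᶜ)) Δ ((R ∩ Tᶜ) Δ R) but 5 ∉ (R ∩ (R − T)) − ((R − T) Δ R), so they differ.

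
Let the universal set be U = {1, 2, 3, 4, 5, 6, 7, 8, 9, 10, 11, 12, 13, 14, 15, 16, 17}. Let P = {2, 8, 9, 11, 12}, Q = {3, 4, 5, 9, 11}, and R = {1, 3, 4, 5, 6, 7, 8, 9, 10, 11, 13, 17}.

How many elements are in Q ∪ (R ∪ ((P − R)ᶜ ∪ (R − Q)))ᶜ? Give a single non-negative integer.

7

P − R = {2, 12}
(P − R)ᶜ = {1, 3, 4, 5, 6, 7, 8, 9, 10, 11, 13, 14, 15, 16, 17}
R − Q = {1, 6, 7, 8, 10, 13, 17}
(P − R)ᶜ ∪ (R − Q) = {1, 3, 4, 5, 6, 7, 8, 9, 10, 11, 13, 14, 15, 16, 17}
R ∪ ((P − R)ᶜ ∪ (R − Q)) = {1, 3, 4, 5, 6, 7, 8, 9, 10, 11, 13, 14, 15, 16, 17}
(R ∪ ((P − R)ᶜ ∪ (R − Q)))ᶜ = {2, 12}
Q ∪ (R ∪ ((P − R)ᶜ ∪ (R − Q)))ᶜ = {2, 3, 4, 5, 9, 11, 12}
|Q ∪ (R ∪ ((P − R)ᶜ ∪ (R − Q)))ᶜ| = 7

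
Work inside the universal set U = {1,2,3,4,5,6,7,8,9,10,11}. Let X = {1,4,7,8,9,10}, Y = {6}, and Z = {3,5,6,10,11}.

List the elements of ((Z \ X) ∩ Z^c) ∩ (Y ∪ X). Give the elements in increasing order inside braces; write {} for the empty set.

{}

Z \ X = {3,5,6,11}
Z^c = {1,2,4,7,8,9}
(Z \ X) ∩ Z^c = {}
Y ∪ X = {1,4,6,7,8,9,10}
((Z \ X) ∩ Z^c) ∩ (Y ∪ X) = {}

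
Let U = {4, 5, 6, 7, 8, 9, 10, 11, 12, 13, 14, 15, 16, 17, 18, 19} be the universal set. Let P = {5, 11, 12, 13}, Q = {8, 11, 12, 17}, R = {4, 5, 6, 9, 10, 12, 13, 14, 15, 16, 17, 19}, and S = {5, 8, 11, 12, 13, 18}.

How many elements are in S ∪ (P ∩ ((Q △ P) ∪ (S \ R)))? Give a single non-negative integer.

Q △ P = {5, 8, 13, 17}
S \ R = {8, 11, 18}
(Q △ P) ∪ (S \ R) = {5, 8, 11, 13, 17, 18}
P ∩ ((Q △ P) ∪ (S \ R)) = {5, 11, 13}
S ∪ (P ∩ ((Q △ P) ∪ (S \ R))) = {5, 8, 11, 12, 13, 18}
|S ∪ (P ∩ ((Q △ P) ∪ (S \ R)))| = 6

6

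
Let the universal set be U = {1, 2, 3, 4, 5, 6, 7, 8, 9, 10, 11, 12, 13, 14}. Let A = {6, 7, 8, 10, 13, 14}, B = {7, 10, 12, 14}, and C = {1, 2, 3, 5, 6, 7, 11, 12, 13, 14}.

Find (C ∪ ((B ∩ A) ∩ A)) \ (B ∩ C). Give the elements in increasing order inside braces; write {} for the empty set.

{1, 2, 3, 5, 6, 10, 11, 13}

B ∩ A = {7, 10, 14}
(B ∩ A) ∩ A = {7, 10, 14}
C ∪ ((B ∩ A) ∩ A) = {1, 2, 3, 5, 6, 7, 10, 11, 12, 13, 14}
B ∩ C = {7, 12, 14}
(C ∪ ((B ∩ A) ∩ A)) \ (B ∩ C) = {1, 2, 3, 5, 6, 10, 11, 13}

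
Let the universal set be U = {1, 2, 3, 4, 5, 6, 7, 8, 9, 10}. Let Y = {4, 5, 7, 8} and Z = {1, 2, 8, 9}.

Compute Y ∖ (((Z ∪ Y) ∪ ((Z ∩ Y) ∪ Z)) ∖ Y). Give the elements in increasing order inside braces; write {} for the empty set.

{4, 5, 7, 8}

Z ∪ Y = {1, 2, 4, 5, 7, 8, 9}
Z ∩ Y = {8}
(Z ∩ Y) ∪ Z = {1, 2, 8, 9}
(Z ∪ Y) ∪ ((Z ∩ Y) ∪ Z) = {1, 2, 4, 5, 7, 8, 9}
((Z ∪ Y) ∪ ((Z ∩ Y) ∪ Z)) ∖ Y = {1, 2, 9}
Y ∖ (((Z ∪ Y) ∪ ((Z ∩ Y) ∪ Z)) ∖ Y) = {4, 5, 7, 8}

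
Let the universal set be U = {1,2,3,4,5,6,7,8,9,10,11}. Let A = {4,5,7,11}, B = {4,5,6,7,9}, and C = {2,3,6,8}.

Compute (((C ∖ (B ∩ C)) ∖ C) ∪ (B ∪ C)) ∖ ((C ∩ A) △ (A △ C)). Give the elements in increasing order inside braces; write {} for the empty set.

B ∩ C = {6}
C ∖ (B ∩ C) = {2,3,8}
(C ∖ (B ∩ C)) ∖ C = {}
B ∪ C = {2,3,4,5,6,7,8,9}
((C ∖ (B ∩ C)) ∖ C) ∪ (B ∪ C) = {2,3,4,5,6,7,8,9}
C ∩ A = {}
A △ C = {2,3,4,5,6,7,8,11}
(C ∩ A) △ (A △ C) = {2,3,4,5,6,7,8,11}
(((C ∖ (B ∩ C)) ∖ C) ∪ (B ∪ C)) ∖ ((C ∩ A) △ (A △ C)) = {9}

{9}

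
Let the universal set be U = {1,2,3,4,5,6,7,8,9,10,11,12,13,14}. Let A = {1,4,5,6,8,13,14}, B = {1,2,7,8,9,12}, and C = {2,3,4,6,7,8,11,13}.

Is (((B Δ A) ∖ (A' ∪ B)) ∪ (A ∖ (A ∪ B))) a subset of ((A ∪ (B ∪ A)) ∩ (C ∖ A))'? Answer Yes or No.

B Δ A = {2,4,5,6,7,9,12,13,14}
A' = {2,3,7,9,10,11,12}
A' ∪ B = {1,2,3,7,8,9,10,11,12}
(B Δ A) ∖ (A' ∪ B) = {4,5,6,13,14}
A ∪ B = {1,2,4,5,6,7,8,9,12,13,14}
A ∖ (A ∪ B) = {}
((B Δ A) ∖ (A' ∪ B)) ∪ (A ∖ (A ∪ B)) = {4,5,6,13,14}
B ∪ A = {1,2,4,5,6,7,8,9,12,13,14}
A ∪ (B ∪ A) = {1,2,4,5,6,7,8,9,12,13,14}
C ∖ A = {2,3,7,11}
(A ∪ (B ∪ A)) ∩ (C ∖ A) = {2,7}
((A ∪ (B ∪ A)) ∩ (C ∖ A))' = {1,3,4,5,6,8,9,10,11,12,13,14}
Every element of {4,5,6,13,14} is in {1,3,4,5,6,8,9,10,11,12,13,14}, so ((B Δ A) ∖ (A' ∪ B)) ∪ (A ∖ (A ∪ B)) ⊆ ((A ∪ (B ∪ A)) ∩ (C ∖ A))'.

Yes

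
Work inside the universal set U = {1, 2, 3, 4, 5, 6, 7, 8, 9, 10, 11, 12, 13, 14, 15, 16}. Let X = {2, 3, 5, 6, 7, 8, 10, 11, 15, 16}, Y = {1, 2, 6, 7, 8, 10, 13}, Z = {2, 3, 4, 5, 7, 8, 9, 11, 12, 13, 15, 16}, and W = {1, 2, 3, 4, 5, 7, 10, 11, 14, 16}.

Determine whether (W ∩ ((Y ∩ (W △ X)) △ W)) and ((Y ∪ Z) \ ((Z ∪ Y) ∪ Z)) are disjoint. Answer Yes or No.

W △ X = {1, 4, 6, 8, 14, 15}
Y ∩ (W △ X) = {1, 6, 8}
(Y ∩ (W △ X)) △ W = {2, 3, 4, 5, 6, 7, 8, 10, 11, 14, 16}
W ∩ ((Y ∩ (W △ X)) △ W) = {2, 3, 4, 5, 7, 10, 11, 14, 16}
Y ∪ Z = {1, 2, 3, 4, 5, 6, 7, 8, 9, 10, 11, 12, 13, 15, 16}
Z ∪ Y = {1, 2, 3, 4, 5, 6, 7, 8, 9, 10, 11, 12, 13, 15, 16}
(Z ∪ Y) ∪ Z = {1, 2, 3, 4, 5, 6, 7, 8, 9, 10, 11, 12, 13, 15, 16}
(Y ∪ Z) \ ((Z ∪ Y) ∪ Z) = {}
{2, 3, 4, 5, 7, 10, 11, 14, 16} and {} share no elements.

Yes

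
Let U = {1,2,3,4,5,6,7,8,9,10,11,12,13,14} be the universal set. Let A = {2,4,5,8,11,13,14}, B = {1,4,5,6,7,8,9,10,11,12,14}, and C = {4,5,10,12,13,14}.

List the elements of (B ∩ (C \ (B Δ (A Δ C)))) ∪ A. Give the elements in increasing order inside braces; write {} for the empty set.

{2,4,5,8,10,11,12,13,14}

A Δ C = {2,8,10,11,12}
B Δ (A Δ C) = {1,2,4,5,6,7,9,14}
C \ (B Δ (A Δ C)) = {10,12,13}
B ∩ (C \ (B Δ (A Δ C))) = {10,12}
(B ∩ (C \ (B Δ (A Δ C)))) ∪ A = {2,4,5,8,10,11,12,13,14}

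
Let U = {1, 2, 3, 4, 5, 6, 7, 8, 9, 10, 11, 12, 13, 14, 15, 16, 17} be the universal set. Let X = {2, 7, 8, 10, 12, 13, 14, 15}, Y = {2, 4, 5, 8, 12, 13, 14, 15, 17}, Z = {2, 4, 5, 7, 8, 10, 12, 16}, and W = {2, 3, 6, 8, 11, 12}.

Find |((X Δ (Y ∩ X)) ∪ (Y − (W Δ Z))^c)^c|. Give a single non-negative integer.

7

Y ∩ X = {2, 8, 12, 13, 14, 15}
X Δ (Y ∩ X) = {7, 10}
W Δ Z = {3, 4, 5, 6, 7, 10, 11, 16}
Y − (W Δ Z) = {2, 8, 12, 13, 14, 15, 17}
(Y − (W Δ Z))^c = {1, 3, 4, 5, 6, 7, 9, 10, 11, 16}
(X Δ (Y ∩ X)) ∪ (Y − (W Δ Z))^c = {1, 3, 4, 5, 6, 7, 9, 10, 11, 16}
((X Δ (Y ∩ X)) ∪ (Y − (W Δ Z))^c)^c = {2, 8, 12, 13, 14, 15, 17}
|((X Δ (Y ∩ X)) ∪ (Y − (W Δ Z))^c)^c| = 7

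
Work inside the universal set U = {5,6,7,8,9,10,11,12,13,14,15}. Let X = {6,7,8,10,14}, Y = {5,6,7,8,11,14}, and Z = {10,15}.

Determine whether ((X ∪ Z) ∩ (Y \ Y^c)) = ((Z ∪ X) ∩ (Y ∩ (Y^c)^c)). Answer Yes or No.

X ∪ Z = {6,7,8,10,14,15}
Y^c = {9,10,12,13,15}
Y \ Y^c = {5,6,7,8,11,14}
(X ∪ Z) ∩ (Y \ Y^c) = {6,7,8,14}
Z ∪ X = {6,7,8,10,14,15}
(Y^c)^c = {5,6,7,8,11,14}
Y ∩ (Y^c)^c = {5,6,7,8,11,14}
(Z ∪ X) ∩ (Y ∩ (Y^c)^c) = {6,7,8,14}
Both equal {6,7,8,14}, so (X ∪ Z) ∩ (Y \ Y^c) = (Z ∪ X) ∩ (Y ∩ (Y^c)^c).

Yes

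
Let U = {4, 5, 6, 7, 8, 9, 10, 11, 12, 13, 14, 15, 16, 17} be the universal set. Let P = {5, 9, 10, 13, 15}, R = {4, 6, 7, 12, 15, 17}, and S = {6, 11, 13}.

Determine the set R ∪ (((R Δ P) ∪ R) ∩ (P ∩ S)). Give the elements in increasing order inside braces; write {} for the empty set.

{4, 6, 7, 12, 13, 15, 17}

R Δ P = {4, 5, 6, 7, 9, 10, 12, 13, 17}
(R Δ P) ∪ R = {4, 5, 6, 7, 9, 10, 12, 13, 15, 17}
P ∩ S = {13}
((R Δ P) ∪ R) ∩ (P ∩ S) = {13}
R ∪ (((R Δ P) ∪ R) ∩ (P ∩ S)) = {4, 6, 7, 12, 13, 15, 17}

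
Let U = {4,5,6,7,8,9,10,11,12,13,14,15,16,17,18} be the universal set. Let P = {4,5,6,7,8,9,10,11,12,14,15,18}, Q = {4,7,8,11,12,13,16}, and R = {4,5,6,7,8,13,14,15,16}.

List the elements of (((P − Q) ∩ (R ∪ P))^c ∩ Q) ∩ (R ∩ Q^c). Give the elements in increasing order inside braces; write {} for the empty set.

{}

P − Q = {5,6,9,10,14,15,18}
R ∪ P = {4,5,6,7,8,9,10,11,12,13,14,15,16,18}
(P − Q) ∩ (R ∪ P) = {5,6,9,10,14,15,18}
((P − Q) ∩ (R ∪ P))^c = {4,7,8,11,12,13,16,17}
((P − Q) ∩ (R ∪ P))^c ∩ Q = {4,7,8,11,12,13,16}
Q^c = {5,6,9,10,14,15,17,18}
R ∩ Q^c = {5,6,14,15}
(((P − Q) ∩ (R ∪ P))^c ∩ Q) ∩ (R ∩ Q^c) = {}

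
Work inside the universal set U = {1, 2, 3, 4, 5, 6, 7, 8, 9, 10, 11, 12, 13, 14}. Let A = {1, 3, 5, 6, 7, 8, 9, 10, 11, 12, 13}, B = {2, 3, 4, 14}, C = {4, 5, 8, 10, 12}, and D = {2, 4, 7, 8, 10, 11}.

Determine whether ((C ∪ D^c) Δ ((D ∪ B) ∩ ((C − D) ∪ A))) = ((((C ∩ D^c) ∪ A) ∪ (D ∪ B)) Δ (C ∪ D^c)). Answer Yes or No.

No

D^c = {1, 3, 5, 6, 9, 12, 13, 14}
C ∪ D^c = {1, 3, 4, 5, 6, 8, 9, 10, 12, 13, 14}
D ∪ B = {2, 3, 4, 7, 8, 10, 11, 14}
C − D = {5, 12}
(C − D) ∪ A = {1, 3, 5, 6, 7, 8, 9, 10, 11, 12, 13}
(D ∪ B) ∩ ((C − D) ∪ A) = {3, 7, 8, 10, 11}
(C ∪ D^c) Δ ((D ∪ B) ∩ ((C − D) ∪ A)) = {1, 4, 5, 6, 7, 9, 11, 12, 13, 14}
C ∩ D^c = {5, 12}
(C ∩ D^c) ∪ A = {1, 3, 5, 6, 7, 8, 9, 10, 11, 12, 13}
((C ∩ D^c) ∪ A) ∪ (D ∪ B) = {1, 2, 3, 4, 5, 6, 7, 8, 9, 10, 11, 12, 13, 14}
(((C ∩ D^c) ∪ A) ∪ (D ∪ B)) Δ (C ∪ D^c) = {2, 7, 11}
1 ∈ (C ∪ D^c) Δ ((D ∪ B) ∩ ((C − D) ∪ A)) but 1 ∉ (((C ∩ D^c) ∪ A) ∪ (D ∪ B)) Δ (C ∪ D^c), so they differ.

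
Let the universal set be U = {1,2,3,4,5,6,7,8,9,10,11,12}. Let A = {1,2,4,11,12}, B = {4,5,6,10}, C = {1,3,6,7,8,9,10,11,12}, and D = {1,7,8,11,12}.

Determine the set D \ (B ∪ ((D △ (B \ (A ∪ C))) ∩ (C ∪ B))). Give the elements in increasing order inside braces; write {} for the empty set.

{}

A ∪ C = {1,2,3,4,6,7,8,9,10,11,12}
B \ (A ∪ C) = {5}
D △ (B \ (A ∪ C)) = {1,5,7,8,11,12}
C ∪ B = {1,3,4,5,6,7,8,9,10,11,12}
(D △ (B \ (A ∪ C))) ∩ (C ∪ B) = {1,5,7,8,11,12}
B ∪ ((D △ (B \ (A ∪ C))) ∩ (C ∪ B)) = {1,4,5,6,7,8,10,11,12}
D \ (B ∪ ((D △ (B \ (A ∪ C))) ∩ (C ∪ B))) = {}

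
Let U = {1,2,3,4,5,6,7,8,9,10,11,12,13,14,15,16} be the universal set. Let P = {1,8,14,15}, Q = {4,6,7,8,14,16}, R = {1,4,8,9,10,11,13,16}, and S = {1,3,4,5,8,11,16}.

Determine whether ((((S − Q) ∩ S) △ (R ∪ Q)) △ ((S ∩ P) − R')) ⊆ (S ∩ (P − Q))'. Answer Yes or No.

S − Q = {1,3,5,11}
(S − Q) ∩ S = {1,3,5,11}
R ∪ Q = {1,4,6,7,8,9,10,11,13,14,16}
((S − Q) ∩ S) △ (R ∪ Q) = {3,4,5,6,7,8,9,10,13,14,16}
S ∩ P = {1,8}
R' = {2,3,5,6,7,12,14,15}
(S ∩ P) − R' = {1,8}
(((S − Q) ∩ S) △ (R ∪ Q)) △ ((S ∩ P) − R') = {1,3,4,5,6,7,9,10,13,14,16}
P − Q = {1,15}
S ∩ (P − Q) = {1}
(S ∩ (P − Q))' = {2,3,4,5,6,7,8,9,10,11,12,13,14,15,16}
1 ∈ (((S − Q) ∩ S) △ (R ∪ Q)) △ ((S ∩ P) − R') but 1 ∉ (S ∩ (P − Q))', so the inclusion fails.

No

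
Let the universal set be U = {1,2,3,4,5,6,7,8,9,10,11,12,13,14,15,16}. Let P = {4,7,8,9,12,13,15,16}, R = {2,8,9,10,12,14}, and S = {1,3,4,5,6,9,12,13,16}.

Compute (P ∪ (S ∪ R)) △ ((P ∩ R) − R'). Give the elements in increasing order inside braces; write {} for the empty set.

S ∪ R = {1,2,3,4,5,6,8,9,10,12,13,14,16}
P ∪ (S ∪ R) = {1,2,3,4,5,6,7,8,9,10,12,13,14,15,16}
P ∩ R = {8,9,12}
R' = {1,3,4,5,6,7,11,13,15,16}
(P ∩ R) − R' = {8,9,12}
(P ∪ (S ∪ R)) △ ((P ∩ R) − R') = {1,2,3,4,5,6,7,10,13,14,15,16}

{1,2,3,4,5,6,7,10,13,14,15,16}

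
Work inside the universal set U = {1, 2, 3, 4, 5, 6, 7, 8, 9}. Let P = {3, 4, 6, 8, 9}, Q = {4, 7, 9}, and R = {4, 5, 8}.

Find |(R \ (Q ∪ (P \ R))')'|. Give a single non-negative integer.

P \ R = {3, 6, 9}
Q ∪ (P \ R) = {3, 4, 6, 7, 9}
(Q ∪ (P \ R))' = {1, 2, 5, 8}
R \ (Q ∪ (P \ R))' = {4}
(R \ (Q ∪ (P \ R))')' = {1, 2, 3, 5, 6, 7, 8, 9}
|(R \ (Q ∪ (P \ R))')'| = 8

8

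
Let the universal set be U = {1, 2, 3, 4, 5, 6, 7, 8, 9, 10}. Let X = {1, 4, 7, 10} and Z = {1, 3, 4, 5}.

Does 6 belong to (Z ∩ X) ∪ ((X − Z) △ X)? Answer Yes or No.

6 ∉ Z and 6 ∉ X, so 6 ∉ Z ∩ X
6 ∉ X and 6 ∉ Z, so 6 ∉ X − Z
6 ∉ (X − Z) and 6 ∉ X, so 6 ∉ (X − Z) △ X
6 ∉ (Z ∩ X) and 6 ∉ ((X − Z) △ X), so 6 ∉ (Z ∩ X) ∪ ((X − Z) △ X)

No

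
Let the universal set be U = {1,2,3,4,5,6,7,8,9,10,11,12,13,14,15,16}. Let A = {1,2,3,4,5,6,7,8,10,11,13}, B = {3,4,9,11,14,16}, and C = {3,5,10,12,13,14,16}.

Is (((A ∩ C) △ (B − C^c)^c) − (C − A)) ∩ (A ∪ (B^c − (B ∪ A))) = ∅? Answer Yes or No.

No

A ∩ C = {3,5,10,13}
C^c = {1,2,4,6,7,8,9,11,15}
B − C^c = {3,14,16}
(B − C^c)^c = {1,2,4,5,6,7,8,9,10,11,12,13,15}
(A ∩ C) △ (B − C^c)^c = {1,2,3,4,6,7,8,9,11,12,15}
C − A = {12,14,16}
((A ∩ C) △ (B − C^c)^c) − (C − A) = {1,2,3,4,6,7,8,9,11,15}
B^c = {1,2,5,6,7,8,10,12,13,15}
B ∪ A = {1,2,3,4,5,6,7,8,9,10,11,13,14,16}
B^c − (B ∪ A) = {12,15}
A ∪ (B^c − (B ∪ A)) = {1,2,3,4,5,6,7,8,10,11,12,13,15}
1 lies in both, so they are not disjoint.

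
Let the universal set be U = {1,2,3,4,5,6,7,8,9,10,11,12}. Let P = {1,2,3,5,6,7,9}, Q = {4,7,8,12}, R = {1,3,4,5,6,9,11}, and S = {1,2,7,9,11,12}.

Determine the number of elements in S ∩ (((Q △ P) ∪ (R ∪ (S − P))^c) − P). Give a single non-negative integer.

1

Q △ P = {1,2,3,4,5,6,8,9,12}
S − P = {11,12}
R ∪ (S − P) = {1,3,4,5,6,9,11,12}
(R ∪ (S − P))^c = {2,7,8,10}
(Q △ P) ∪ (R ∪ (S − P))^c = {1,2,3,4,5,6,7,8,9,10,12}
((Q △ P) ∪ (R ∪ (S − P))^c) − P = {4,8,10,12}
S ∩ (((Q △ P) ∪ (R ∪ (S − P))^c) − P) = {12}
|S ∩ (((Q △ P) ∪ (R ∪ (S − P))^c) − P)| = 1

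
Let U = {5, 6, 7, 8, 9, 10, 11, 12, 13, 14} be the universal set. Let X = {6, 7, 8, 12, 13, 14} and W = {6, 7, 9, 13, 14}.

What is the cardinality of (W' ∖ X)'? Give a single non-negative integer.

7

W' = {5, 8, 10, 11, 12}
W' ∖ X = {5, 10, 11}
(W' ∖ X)' = {6, 7, 8, 9, 12, 13, 14}
|(W' ∖ X)'| = 7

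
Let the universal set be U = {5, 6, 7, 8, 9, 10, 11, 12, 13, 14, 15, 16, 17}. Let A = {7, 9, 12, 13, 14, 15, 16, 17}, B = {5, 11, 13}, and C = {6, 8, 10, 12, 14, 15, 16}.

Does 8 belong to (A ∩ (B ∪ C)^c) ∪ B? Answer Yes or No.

No

8 ∉ B and 8 ∈ C, so 8 ∈ B ∪ C
8 ∉ (B ∪ C)^c since 8 ∈ (B ∪ C)
8 ∉ A and 8 ∉ (B ∪ C)^c, so 8 ∉ A ∩ (B ∪ C)^c
8 ∉ (A ∩ (B ∪ C)^c) and 8 ∉ B, so 8 ∉ (A ∩ (B ∪ C)^c) ∪ B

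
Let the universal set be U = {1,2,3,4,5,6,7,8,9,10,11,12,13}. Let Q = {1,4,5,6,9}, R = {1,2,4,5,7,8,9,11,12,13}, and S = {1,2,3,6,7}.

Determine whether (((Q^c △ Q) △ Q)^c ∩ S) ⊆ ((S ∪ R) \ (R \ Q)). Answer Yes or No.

Yes

Q^c = {2,3,7,8,10,11,12,13}
Q^c △ Q = {1,2,3,4,5,6,7,8,9,10,11,12,13}
(Q^c △ Q) △ Q = {2,3,7,8,10,11,12,13}
((Q^c △ Q) △ Q)^c = {1,4,5,6,9}
((Q^c △ Q) △ Q)^c ∩ S = {1,6}
S ∪ R = {1,2,3,4,5,6,7,8,9,11,12,13}
R \ Q = {2,7,8,11,12,13}
(S ∪ R) \ (R \ Q) = {1,3,4,5,6,9}
Every element of {1,6} is in {1,3,4,5,6,9}, so ((Q^c △ Q) △ Q)^c ∩ S ⊆ (S ∪ R) \ (R \ Q).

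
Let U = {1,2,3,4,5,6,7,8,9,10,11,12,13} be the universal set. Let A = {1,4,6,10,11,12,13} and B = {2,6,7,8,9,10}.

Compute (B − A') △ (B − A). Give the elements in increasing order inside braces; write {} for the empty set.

{2,6,7,8,9,10}

A' = {2,3,5,7,8,9}
B − A' = {6,10}
B − A = {2,7,8,9}
(B − A') △ (B − A) = {2,6,7,8,9,10}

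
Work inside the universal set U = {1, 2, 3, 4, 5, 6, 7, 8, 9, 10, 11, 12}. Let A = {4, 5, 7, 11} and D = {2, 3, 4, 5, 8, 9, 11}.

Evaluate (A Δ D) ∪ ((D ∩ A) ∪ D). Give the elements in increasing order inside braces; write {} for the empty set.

{2, 3, 4, 5, 7, 8, 9, 11}

A Δ D = {2, 3, 7, 8, 9}
D ∩ A = {4, 5, 11}
(D ∩ A) ∪ D = {2, 3, 4, 5, 8, 9, 11}
(A Δ D) ∪ ((D ∩ A) ∪ D) = {2, 3, 4, 5, 7, 8, 9, 11}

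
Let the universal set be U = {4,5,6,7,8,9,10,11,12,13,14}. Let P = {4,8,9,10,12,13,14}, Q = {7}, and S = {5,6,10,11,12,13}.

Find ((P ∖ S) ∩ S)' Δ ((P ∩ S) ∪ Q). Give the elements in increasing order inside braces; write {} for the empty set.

P ∖ S = {4,8,9,14}
(P ∖ S) ∩ S = {}
((P ∖ S) ∩ S)' = {4,5,6,7,8,9,10,11,12,13,14}
P ∩ S = {10,12,13}
(P ∩ S) ∪ Q = {7,10,12,13}
((P ∖ S) ∩ S)' Δ ((P ∩ S) ∪ Q) = {4,5,6,8,9,11,14}

{4,5,6,8,9,11,14}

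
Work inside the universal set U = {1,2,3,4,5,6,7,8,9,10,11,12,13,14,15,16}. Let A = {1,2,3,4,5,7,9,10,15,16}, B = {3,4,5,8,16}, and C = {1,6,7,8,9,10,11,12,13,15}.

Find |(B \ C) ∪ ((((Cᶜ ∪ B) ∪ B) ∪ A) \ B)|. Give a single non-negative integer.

B \ C = {3,4,5,16}
Cᶜ = {2,3,4,5,14,16}
Cᶜ ∪ B = {2,3,4,5,8,14,16}
(Cᶜ ∪ B) ∪ B = {2,3,4,5,8,14,16}
((Cᶜ ∪ B) ∪ B) ∪ A = {1,2,3,4,5,7,8,9,10,14,15,16}
(((Cᶜ ∪ B) ∪ B) ∪ A) \ B = {1,2,7,9,10,14,15}
(B \ C) ∪ ((((Cᶜ ∪ B) ∪ B) ∪ A) \ B) = {1,2,3,4,5,7,9,10,14,15,16}
|(B \ C) ∪ ((((Cᶜ ∪ B) ∪ B) ∪ A) \ B)| = 11

11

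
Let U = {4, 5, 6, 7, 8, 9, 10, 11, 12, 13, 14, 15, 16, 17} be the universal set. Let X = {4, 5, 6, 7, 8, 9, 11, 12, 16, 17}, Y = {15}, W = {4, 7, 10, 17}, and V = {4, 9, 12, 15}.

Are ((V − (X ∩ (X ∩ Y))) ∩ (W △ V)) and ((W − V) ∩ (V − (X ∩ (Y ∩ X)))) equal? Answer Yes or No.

X ∩ Y = {}
X ∩ (X ∩ Y) = {}
V − (X ∩ (X ∩ Y)) = {4, 9, 12, 15}
W △ V = {7, 9, 10, 12, 15, 17}
(V − (X ∩ (X ∩ Y))) ∩ (W △ V) = {9, 12, 15}
W − V = {7, 10, 17}
Y ∩ X = {}
X ∩ (Y ∩ X) = {}
V − (X ∩ (Y ∩ X)) = {4, 9, 12, 15}
(W − V) ∩ (V − (X ∩ (Y ∩ X))) = {}
9 ∈ (V − (X ∩ (X ∩ Y))) ∩ (W △ V) but 9 ∉ (W − V) ∩ (V − (X ∩ (Y ∩ X))), so they differ.

No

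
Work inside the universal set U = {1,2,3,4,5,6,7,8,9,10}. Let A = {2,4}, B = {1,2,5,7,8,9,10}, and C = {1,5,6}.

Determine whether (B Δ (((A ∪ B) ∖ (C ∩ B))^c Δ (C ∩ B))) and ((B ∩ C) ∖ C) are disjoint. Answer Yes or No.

A ∪ B = {1,2,4,5,7,8,9,10}
C ∩ B = {1,5}
(A ∪ B) ∖ (C ∩ B) = {2,4,7,8,9,10}
((A ∪ B) ∖ (C ∩ B))^c = {1,3,5,6}
((A ∪ B) ∖ (C ∩ B))^c Δ (C ∩ B) = {3,6}
B Δ (((A ∪ B) ∖ (C ∩ B))^c Δ (C ∩ B)) = {1,2,3,5,6,7,8,9,10}
B ∩ C = {1,5}
(B ∩ C) ∖ C = {}
{1,2,3,5,6,7,8,9,10} and {} share no elements.

Yes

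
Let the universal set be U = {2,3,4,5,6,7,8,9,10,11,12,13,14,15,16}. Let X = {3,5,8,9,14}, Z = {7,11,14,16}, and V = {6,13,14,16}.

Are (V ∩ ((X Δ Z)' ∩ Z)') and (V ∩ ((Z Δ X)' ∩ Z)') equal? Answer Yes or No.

X Δ Z = {3,5,7,8,9,11,16}
(X Δ Z)' = {2,4,6,10,12,13,14,15}
(X Δ Z)' ∩ Z = {14}
((X Δ Z)' ∩ Z)' = {2,3,4,5,6,7,8,9,10,11,12,13,15,16}
V ∩ ((X Δ Z)' ∩ Z)' = {6,13,16}
Z Δ X = {3,5,7,8,9,11,16}
(Z Δ X)' = {2,4,6,10,12,13,14,15}
(Z Δ X)' ∩ Z = {14}
((Z Δ X)' ∩ Z)' = {2,3,4,5,6,7,8,9,10,11,12,13,15,16}
V ∩ ((Z Δ X)' ∩ Z)' = {6,13,16}
Both equal {6,13,16}, so V ∩ ((X Δ Z)' ∩ Z)' = V ∩ ((Z Δ X)' ∩ Z)'.

Yes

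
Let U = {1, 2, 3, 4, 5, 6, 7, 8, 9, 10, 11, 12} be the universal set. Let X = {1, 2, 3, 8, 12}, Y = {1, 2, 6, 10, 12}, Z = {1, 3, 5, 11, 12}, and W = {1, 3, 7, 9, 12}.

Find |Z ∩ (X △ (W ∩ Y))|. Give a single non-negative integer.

1

W ∩ Y = {1, 12}
X △ (W ∩ Y) = {2, 3, 8}
Z ∩ (X △ (W ∩ Y)) = {3}
|Z ∩ (X △ (W ∩ Y))| = 1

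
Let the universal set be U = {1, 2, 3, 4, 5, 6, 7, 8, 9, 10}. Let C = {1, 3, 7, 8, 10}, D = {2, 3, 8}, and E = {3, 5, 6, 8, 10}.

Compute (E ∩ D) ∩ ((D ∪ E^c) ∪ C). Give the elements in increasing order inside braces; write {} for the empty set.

E ∩ D = {3, 8}
E^c = {1, 2, 4, 7, 9}
D ∪ E^c = {1, 2, 3, 4, 7, 8, 9}
(D ∪ E^c) ∪ C = {1, 2, 3, 4, 7, 8, 9, 10}
(E ∩ D) ∩ ((D ∪ E^c) ∪ C) = {3, 8}

{3, 8}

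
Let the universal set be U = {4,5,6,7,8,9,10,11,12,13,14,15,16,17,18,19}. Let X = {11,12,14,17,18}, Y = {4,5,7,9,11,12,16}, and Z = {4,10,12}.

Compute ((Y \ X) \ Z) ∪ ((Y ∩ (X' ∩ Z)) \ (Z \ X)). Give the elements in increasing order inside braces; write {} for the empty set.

{5,7,9,16}

Y \ X = {4,5,7,9,16}
(Y \ X) \ Z = {5,7,9,16}
X' = {4,5,6,7,8,9,10,13,15,16,19}
X' ∩ Z = {4,10}
Y ∩ (X' ∩ Z) = {4}
Z \ X = {4,10}
(Y ∩ (X' ∩ Z)) \ (Z \ X) = {}
((Y \ X) \ Z) ∪ ((Y ∩ (X' ∩ Z)) \ (Z \ X)) = {5,7,9,16}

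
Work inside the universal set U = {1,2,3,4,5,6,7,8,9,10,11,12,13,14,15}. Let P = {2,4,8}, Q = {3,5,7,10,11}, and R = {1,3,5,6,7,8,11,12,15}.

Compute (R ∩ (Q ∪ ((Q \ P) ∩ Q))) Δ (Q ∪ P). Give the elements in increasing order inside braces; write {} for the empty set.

{2,4,8,10}

Q \ P = {3,5,7,10,11}
(Q \ P) ∩ Q = {3,5,7,10,11}
Q ∪ ((Q \ P) ∩ Q) = {3,5,7,10,11}
R ∩ (Q ∪ ((Q \ P) ∩ Q)) = {3,5,7,11}
Q ∪ P = {2,3,4,5,7,8,10,11}
(R ∩ (Q ∪ ((Q \ P) ∩ Q))) Δ (Q ∪ P) = {2,4,8,10}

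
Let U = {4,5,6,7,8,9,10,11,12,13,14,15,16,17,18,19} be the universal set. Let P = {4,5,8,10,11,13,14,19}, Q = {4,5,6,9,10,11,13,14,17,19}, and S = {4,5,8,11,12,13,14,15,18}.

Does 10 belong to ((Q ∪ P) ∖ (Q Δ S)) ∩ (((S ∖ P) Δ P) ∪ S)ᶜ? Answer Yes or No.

No

10 ∈ Q and 10 ∈ P, so 10 ∈ Q ∪ P
10 ∈ Q and 10 ∉ S, so 10 ∈ Q Δ S
10 ∈ (Q ∪ P) and 10 ∈ (Q Δ S), so 10 ∉ (Q ∪ P) ∖ (Q Δ S)
10 ∉ S and 10 ∈ P, so 10 ∉ S ∖ P
10 ∉ (S ∖ P) and 10 ∈ P, so 10 ∈ (S ∖ P) Δ P
10 ∈ ((S ∖ P) Δ P) and 10 ∉ S, so 10 ∈ ((S ∖ P) Δ P) ∪ S
10 ∉ (((S ∖ P) Δ P) ∪ S)ᶜ since 10 ∈ (((S ∖ P) Δ P) ∪ S)
10 ∉ ((Q ∪ P) ∖ (Q Δ S)) and 10 ∉ (((S ∖ P) Δ P) ∪ S)ᶜ, so 10 ∉ ((Q ∪ P) ∖ (Q Δ S)) ∩ (((S ∖ P) Δ P) ∪ S)ᶜ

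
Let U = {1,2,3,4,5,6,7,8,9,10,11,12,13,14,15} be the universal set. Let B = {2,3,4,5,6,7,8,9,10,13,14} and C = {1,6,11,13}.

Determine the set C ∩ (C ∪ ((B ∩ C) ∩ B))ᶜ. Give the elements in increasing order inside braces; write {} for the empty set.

{}

B ∩ C = {6,13}
(B ∩ C) ∩ B = {6,13}
C ∪ ((B ∩ C) ∩ B) = {1,6,11,13}
(C ∪ ((B ∩ C) ∩ B))ᶜ = {2,3,4,5,7,8,9,10,12,14,15}
C ∩ (C ∪ ((B ∩ C) ∩ B))ᶜ = {}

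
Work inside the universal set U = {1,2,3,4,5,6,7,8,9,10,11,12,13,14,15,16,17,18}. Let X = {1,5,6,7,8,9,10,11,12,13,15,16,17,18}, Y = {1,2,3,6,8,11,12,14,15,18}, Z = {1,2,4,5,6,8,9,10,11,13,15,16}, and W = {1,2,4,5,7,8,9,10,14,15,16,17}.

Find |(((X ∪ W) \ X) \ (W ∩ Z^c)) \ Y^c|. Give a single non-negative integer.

X ∪ W = {1,2,4,5,6,7,8,9,10,11,12,13,14,15,16,17,18}
(X ∪ W) \ X = {2,4,14}
Z^c = {3,7,12,14,17,18}
W ∩ Z^c = {7,14,17}
((X ∪ W) \ X) \ (W ∩ Z^c) = {2,4}
Y^c = {4,5,7,9,10,13,16,17}
(((X ∪ W) \ X) \ (W ∩ Z^c)) \ Y^c = {2}
|(((X ∪ W) \ X) \ (W ∩ Z^c)) \ Y^c| = 1

1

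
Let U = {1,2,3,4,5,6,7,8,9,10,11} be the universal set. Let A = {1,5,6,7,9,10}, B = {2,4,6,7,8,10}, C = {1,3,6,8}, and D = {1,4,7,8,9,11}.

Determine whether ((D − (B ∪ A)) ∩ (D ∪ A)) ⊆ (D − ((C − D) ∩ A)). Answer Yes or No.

B ∪ A = {1,2,4,5,6,7,8,9,10}
D − (B ∪ A) = {11}
D ∪ A = {1,4,5,6,7,8,9,10,11}
(D − (B ∪ A)) ∩ (D ∪ A) = {11}
C − D = {3,6}
(C − D) ∩ A = {6}
D − ((C − D) ∩ A) = {1,4,7,8,9,11}
Every element of {11} is in {1,4,7,8,9,11}, so (D − (B ∪ A)) ∩ (D ∪ A) ⊆ D − ((C − D) ∩ A).

Yes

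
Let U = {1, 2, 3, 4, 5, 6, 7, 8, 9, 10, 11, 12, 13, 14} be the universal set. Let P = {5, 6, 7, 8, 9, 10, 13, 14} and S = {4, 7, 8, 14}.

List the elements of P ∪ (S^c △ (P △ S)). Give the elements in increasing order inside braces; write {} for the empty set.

{1, 2, 3, 4, 5, 6, 7, 8, 9, 10, 11, 12, 13, 14}

S^c = {1, 2, 3, 5, 6, 9, 10, 11, 12, 13}
P △ S = {4, 5, 6, 9, 10, 13}
S^c △ (P △ S) = {1, 2, 3, 4, 11, 12}
P ∪ (S^c △ (P △ S)) = {1, 2, 3, 4, 5, 6, 7, 8, 9, 10, 11, 12, 13, 14}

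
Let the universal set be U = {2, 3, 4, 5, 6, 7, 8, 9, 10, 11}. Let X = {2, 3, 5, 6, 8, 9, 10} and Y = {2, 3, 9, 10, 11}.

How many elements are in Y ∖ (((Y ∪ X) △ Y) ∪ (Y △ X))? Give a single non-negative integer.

Y ∪ X = {2, 3, 5, 6, 8, 9, 10, 11}
(Y ∪ X) △ Y = {5, 6, 8}
Y △ X = {5, 6, 8, 11}
((Y ∪ X) △ Y) ∪ (Y △ X) = {5, 6, 8, 11}
Y ∖ (((Y ∪ X) △ Y) ∪ (Y △ X)) = {2, 3, 9, 10}
|Y ∖ (((Y ∪ X) △ Y) ∪ (Y △ X))| = 4

4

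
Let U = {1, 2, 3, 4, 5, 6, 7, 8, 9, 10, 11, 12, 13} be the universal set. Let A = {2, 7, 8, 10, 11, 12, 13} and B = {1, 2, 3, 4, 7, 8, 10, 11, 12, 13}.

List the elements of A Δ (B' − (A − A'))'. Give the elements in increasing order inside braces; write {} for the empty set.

{1, 3, 4}

B' = {5, 6, 9}
A' = {1, 3, 4, 5, 6, 9}
A − A' = {2, 7, 8, 10, 11, 12, 13}
B' − (A − A') = {5, 6, 9}
(B' − (A − A'))' = {1, 2, 3, 4, 7, 8, 10, 11, 12, 13}
A Δ (B' − (A − A'))' = {1, 3, 4}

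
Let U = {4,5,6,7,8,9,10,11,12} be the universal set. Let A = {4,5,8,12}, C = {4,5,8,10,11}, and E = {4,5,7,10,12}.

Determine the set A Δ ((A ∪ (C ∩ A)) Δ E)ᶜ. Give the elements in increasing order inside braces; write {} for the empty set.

C ∩ A = {4,5,8}
A ∪ (C ∩ A) = {4,5,8,12}
(A ∪ (C ∩ A)) Δ E = {7,8,10}
((A ∪ (C ∩ A)) Δ E)ᶜ = {4,5,6,9,11,12}
A Δ ((A ∪ (C ∩ A)) Δ E)ᶜ = {6,8,9,11}

{6,8,9,11}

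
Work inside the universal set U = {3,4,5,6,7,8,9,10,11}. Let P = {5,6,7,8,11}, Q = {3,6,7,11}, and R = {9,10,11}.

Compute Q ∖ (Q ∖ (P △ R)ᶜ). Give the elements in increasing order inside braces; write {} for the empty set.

{3,11}

P △ R = {5,6,7,8,9,10}
(P △ R)ᶜ = {3,4,11}
Q ∖ (P △ R)ᶜ = {6,7}
Q ∖ (Q ∖ (P △ R)ᶜ) = {3,11}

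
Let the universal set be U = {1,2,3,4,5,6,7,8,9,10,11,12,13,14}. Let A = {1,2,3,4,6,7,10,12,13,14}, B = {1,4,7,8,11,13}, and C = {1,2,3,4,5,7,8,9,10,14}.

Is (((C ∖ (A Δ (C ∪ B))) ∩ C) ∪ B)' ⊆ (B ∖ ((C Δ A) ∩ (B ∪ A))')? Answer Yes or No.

C ∪ B = {1,2,3,4,5,7,8,9,10,11,13,14}
A Δ (C ∪ B) = {5,6,8,9,11,12}
C ∖ (A Δ (C ∪ B)) = {1,2,3,4,7,10,14}
(C ∖ (A Δ (C ∪ B))) ∩ C = {1,2,3,4,7,10,14}
((C ∖ (A Δ (C ∪ B))) ∩ C) ∪ B = {1,2,3,4,7,8,10,11,13,14}
(((C ∖ (A Δ (C ∪ B))) ∩ C) ∪ B)' = {5,6,9,12}
C Δ A = {5,6,8,9,12,13}
B ∪ A = {1,2,3,4,6,7,8,10,11,12,13,14}
(C Δ A) ∩ (B ∪ A) = {6,8,12,13}
((C Δ A) ∩ (B ∪ A))' = {1,2,3,4,5,7,9,10,11,14}
B ∖ ((C Δ A) ∩ (B ∪ A))' = {8,13}
5 ∈ (((C ∖ (A Δ (C ∪ B))) ∩ C) ∪ B)' but 5 ∉ B ∖ ((C Δ A) ∩ (B ∪ A))', so the inclusion fails.

No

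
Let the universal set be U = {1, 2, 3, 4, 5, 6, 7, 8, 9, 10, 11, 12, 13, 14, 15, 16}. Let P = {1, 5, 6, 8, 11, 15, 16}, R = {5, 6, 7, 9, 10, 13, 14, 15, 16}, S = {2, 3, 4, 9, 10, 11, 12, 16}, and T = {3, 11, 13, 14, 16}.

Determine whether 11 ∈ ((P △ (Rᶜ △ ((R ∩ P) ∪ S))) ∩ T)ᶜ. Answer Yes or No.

11 ∉ R, so 11 ∈ Rᶜ
11 ∉ R and 11 ∈ P, so 11 ∉ R ∩ P
11 ∉ (R ∩ P) and 11 ∈ S, so 11 ∈ (R ∩ P) ∪ S
11 ∈ Rᶜ and 11 ∈ ((R ∩ P) ∪ S), so 11 ∉ Rᶜ △ ((R ∩ P) ∪ S)
11 ∈ P and 11 ∉ (Rᶜ △ ((R ∩ P) ∪ S)), so 11 ∈ P △ (Rᶜ △ ((R ∩ P) ∪ S))
11 ∈ (P △ (Rᶜ △ ((R ∩ P) ∪ S))) and 11 ∈ T, so 11 ∈ (P △ (Rᶜ △ ((R ∩ P) ∪ S))) ∩ T
11 ∉ ((P △ (Rᶜ △ ((R ∩ P) ∪ S))) ∩ T)ᶜ since 11 ∈ ((P △ (Rᶜ △ ((R ∩ P) ∪ S))) ∩ T)

No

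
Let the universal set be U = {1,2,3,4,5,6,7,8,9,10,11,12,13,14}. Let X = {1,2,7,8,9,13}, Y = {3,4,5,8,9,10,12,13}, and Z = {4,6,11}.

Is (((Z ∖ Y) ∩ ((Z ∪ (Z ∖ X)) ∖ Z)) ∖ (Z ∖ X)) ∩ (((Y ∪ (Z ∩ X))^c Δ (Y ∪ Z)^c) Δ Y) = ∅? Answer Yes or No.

Z ∖ Y = {6,11}
Z ∖ X = {4,6,11}
Z ∪ (Z ∖ X) = {4,6,11}
(Z ∪ (Z ∖ X)) ∖ Z = {}
(Z ∖ Y) ∩ ((Z ∪ (Z ∖ X)) ∖ Z) = {}
((Z ∖ Y) ∩ ((Z ∪ (Z ∖ X)) ∖ Z)) ∖ (Z ∖ X) = {}
Z ∩ X = {}
Y ∪ (Z ∩ X) = {3,4,5,8,9,10,12,13}
(Y ∪ (Z ∩ X))^c = {1,2,6,7,11,14}
Y ∪ Z = {3,4,5,6,8,9,10,11,12,13}
(Y ∪ Z)^c = {1,2,7,14}
(Y ∪ (Z ∩ X))^c Δ (Y ∪ Z)^c = {6,11}
((Y ∪ (Z ∩ X))^c Δ (Y ∪ Z)^c) Δ Y = {3,4,5,6,8,9,10,11,12,13}
{} and {3,4,5,6,8,9,10,11,12,13} share no elements.

Yes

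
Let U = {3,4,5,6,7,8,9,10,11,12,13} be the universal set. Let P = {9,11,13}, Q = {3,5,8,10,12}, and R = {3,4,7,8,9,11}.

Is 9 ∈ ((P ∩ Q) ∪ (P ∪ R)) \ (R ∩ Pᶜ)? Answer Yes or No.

9 ∈ P and 9 ∉ Q, so 9 ∉ P ∩ Q
9 ∈ P and 9 ∈ R, so 9 ∈ P ∪ R
9 ∉ (P ∩ Q) and 9 ∈ (P ∪ R), so 9 ∈ (P ∩ Q) ∪ (P ∪ R)
9 ∈ P, so 9 ∉ Pᶜ
9 ∈ R and 9 ∉ Pᶜ, so 9 ∉ R ∩ Pᶜ
9 ∈ ((P ∩ Q) ∪ (P ∪ R)) and 9 ∉ (R ∩ Pᶜ), so 9 ∈ ((P ∩ Q) ∪ (P ∪ R)) \ (R ∩ Pᶜ)

Yes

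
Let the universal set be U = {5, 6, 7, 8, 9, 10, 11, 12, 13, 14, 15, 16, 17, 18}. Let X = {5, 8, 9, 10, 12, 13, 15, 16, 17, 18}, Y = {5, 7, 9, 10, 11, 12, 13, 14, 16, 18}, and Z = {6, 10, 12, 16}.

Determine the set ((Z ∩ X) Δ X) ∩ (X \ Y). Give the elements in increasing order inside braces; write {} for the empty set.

Z ∩ X = {10, 12, 16}
(Z ∩ X) Δ X = {5, 8, 9, 13, 15, 17, 18}
X \ Y = {8, 15, 17}
((Z ∩ X) Δ X) ∩ (X \ Y) = {8, 15, 17}

{8, 15, 17}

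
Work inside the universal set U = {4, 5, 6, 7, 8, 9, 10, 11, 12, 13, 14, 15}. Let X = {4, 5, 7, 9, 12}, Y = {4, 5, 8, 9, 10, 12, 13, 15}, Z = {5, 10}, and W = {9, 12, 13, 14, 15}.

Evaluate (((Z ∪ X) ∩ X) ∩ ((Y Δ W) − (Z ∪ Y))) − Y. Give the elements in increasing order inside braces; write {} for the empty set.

Z ∪ X = {4, 5, 7, 9, 10, 12}
(Z ∪ X) ∩ X = {4, 5, 7, 9, 12}
Y Δ W = {4, 5, 8, 10, 14}
Z ∪ Y = {4, 5, 8, 9, 10, 12, 13, 15}
(Y Δ W) − (Z ∪ Y) = {14}
((Z ∪ X) ∩ X) ∩ ((Y Δ W) − (Z ∪ Y)) = {}
(((Z ∪ X) ∩ X) ∩ ((Y Δ W) − (Z ∪ Y))) − Y = {}

{}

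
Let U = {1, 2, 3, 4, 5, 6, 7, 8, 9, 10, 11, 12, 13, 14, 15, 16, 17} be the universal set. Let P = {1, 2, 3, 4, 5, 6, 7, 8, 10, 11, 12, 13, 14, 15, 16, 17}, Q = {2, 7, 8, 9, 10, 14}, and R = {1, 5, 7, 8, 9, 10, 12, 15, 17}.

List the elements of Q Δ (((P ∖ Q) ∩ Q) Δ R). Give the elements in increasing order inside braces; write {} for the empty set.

{1, 2, 5, 12, 14, 15, 17}

P ∖ Q = {1, 3, 4, 5, 6, 11, 12, 13, 15, 16, 17}
(P ∖ Q) ∩ Q = {}
((P ∖ Q) ∩ Q) Δ R = {1, 5, 7, 8, 9, 10, 12, 15, 17}
Q Δ (((P ∖ Q) ∩ Q) Δ R) = {1, 2, 5, 12, 14, 15, 17}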